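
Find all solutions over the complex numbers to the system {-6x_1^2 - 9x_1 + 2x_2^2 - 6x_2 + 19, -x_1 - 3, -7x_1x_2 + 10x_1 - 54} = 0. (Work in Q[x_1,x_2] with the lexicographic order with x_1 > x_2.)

{(-3, 4)}

Compute a lex Gröbner basis by Buchberger's algorithm.
f_1 = -6x_1^2 - 9x_1 + 2x_2^2 - 6x_2 + 19, LT = x_1^2.
f_2 = -x_1 - 3, LT = x_1.
f_3 = -7x_1x_2 + 10x_1 - 54, LT = x_1x_2.

S(f_1,f_2): lcm = x_1^2. S = -3/2x_1 - 1/3x_2^2 + x_2 - 19/6.
  reduce S modulo (f_1, f_2, f_3):
  remainder -1/3x_2^2 + x_2 + 4/3 ≠ 0; add h_4 = -1/3x_2^2 + x_2 + 4/3 to the basis.

S(f_1,f_3): lcm = x_1^2x_2. S = 10/7x_1^2 + 3/2x_1x_2 - 54/7x_1 - 1/3x_2^3 + x_2^2 - 19/6x_2.
  reduce S modulo (f_1, f_2, f_3, h_4):
  remainder -9x_2 + 36 ≠ 0; add h_5 = -9x_2 + 36 to the basis.

The other S-polynomials (S(f_2,f_3), S(f_1,h_4), S(f_2,h_4), S(f_3,h_4), S(f_1,h_5), S(f_2,h_5), S(f_3,h_5), S(h_4,h_5)) all reduce to 0 modulo the current basis, so we have a Gröbner basis.
Inter-reduce: drop elements whose leading term is divisible by another's, tail-reduce, and make monic.
Reduced Gröbner basis: {x_1 + 3, x_2 - 4}.

Elimination: the polynomial x_2 - 4 lies in the elimination ideal for x_2, so x_2 ∈ {4}. For each such x_2, the remaining basis elements (now univariate) give the rest of the solution.
  x_2 = 4: the earlier basis element becomes x_1 + 3 = 0, giving x_1 = -3 — point (-3, 4).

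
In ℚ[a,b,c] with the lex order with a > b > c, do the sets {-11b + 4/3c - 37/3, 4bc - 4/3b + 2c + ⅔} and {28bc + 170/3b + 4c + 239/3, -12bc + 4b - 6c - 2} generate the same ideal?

Two ideals are equal iff their reduced Gröbner bases coincide (the reduced basis is unique for a fixed ordering).
Buchberger on the first generating set:
f_1 = -11b + 4/3c - 37/3, LT = b.
f_2 = 4bc - 4/3b + 2c + ⅔, LT = bc.

S(f_1,f_2): lcm = bc. S = ⅓b - 4/33c² + 41/66c - ⅙.
  leading term b: subtract (-1/33)·f_1 from ⅓b - 4/33c² + 41/66c - ⅙ → -4/33c² + 131/198c - 107/198
  leading term c²: no divisor's leading term divides it; move -4/33c² to the remainder.
  leading term c: no divisor's leading term divides it; move 131/198c to the remainder.
  leading term 1: no divisor's leading term divides it; move -107/198 to the remainder.
  remainder -4/33c² + 131/198c - 107/198 ≠ 0; add g_3 = -4/33c² + 131/198c - 107/198 to the basis.

The other S-polynomials (S(f_1,g_3), S(f_2,g_3)) all reduce to 0 modulo the current basis, so we have a Gröbner basis.
Inter-reduce: drop elements whose leading term is divisible by another's, tail-reduce, and make monic.
Reduced Gröbner basis: {b - 4/33c + 37/33, c² - 131/24c + 107/24}.

Buchberger on the second generating set:
h_1 = 28bc + 170/3b + 4c + 239/3, LT = bc.
h_2 = -12bc + 4b - 6c - 2, LT = bc.

S(h_1,h_2): lcm = bc. S = 33/14b - 5/14c + 75/28.
  leading term b: no divisor's leading term divides it; move 33/14b to the remainder.
  leading term c: no divisor's leading term divides it; move -5/14c to the remainder.
  leading term 1: no divisor's leading term divides it; move 75/28 to the remainder.
  remainder 33/14b - 5/14c + 75/28 ≠ 0; add k_3 = 33/14b - 5/14c + 75/28 to the basis.

S(h_1,k_3): lcm = bc. S = 85/42b + 5/33c² - 153/154c + 239/84.
  leading term b: subtract (85/99)·k_3 from 85/42b + 5/33c² - 153/154c + 239/84 → 5/33c² - 68/99c + 6/11
  leading term c²: no divisor's leading term divides it; move 5/33c² to the remainder.
  leading term c: no divisor's leading term divides it; move -68/99c to the remainder.
  leading term 1: no divisor's leading term divides it; move 6/11 to the remainder.
  remainder 5/33c² - 68/99c + 6/11 ≠ 0; add k_4 = 5/33c² - 68/99c + 6/11 to the basis.

The other S-polynomials (S(h_2,k_3), S(h_1,k_4), S(h_2,k_4), S(k_3,k_4)) all reduce to 0 modulo the current basis, so we have a Gröbner basis.
Inter-reduce: drop elements whose leading term is divisible by another's, tail-reduce, and make monic.
Reduced Gröbner basis: {b - 5/33c + 25/22, c² - 68/15c + 18/5}.

These differ, so the ideals are not equal.

No, the ideals differ.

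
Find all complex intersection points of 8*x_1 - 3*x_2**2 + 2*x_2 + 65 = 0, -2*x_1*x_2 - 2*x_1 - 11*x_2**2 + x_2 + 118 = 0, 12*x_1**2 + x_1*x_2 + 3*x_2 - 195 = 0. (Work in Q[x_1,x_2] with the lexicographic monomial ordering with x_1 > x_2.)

{(-4, -3)}

Compute a lex Gröbner basis by Buchberger's algorithm.
f_1 = 8*x_1 - 3*x_2**2 + 2*x_2 + 65, LT = x_1.
f_2 = -2*x_1*x_2 - 2*x_1 - 11*x_2**2 + x_2 + 118, LT = x_1*x_2.
f_3 = 12*x_1**2 + x_1*x_2 + 3*x_2 - 195, LT = x_1**2.

S(f_1,f_2): lcm = x_1*x_2. S = -x_1 - 3/8*x_2**3 - 21/4*x_2**2 + 69/8*x_2 + 59.
  leading term x_1: subtract (-1/8)·f_1 from -x_1 - 3/8*x_2**3 - 21/4*x_2**2 + 69/8*x_2 + 59 → -3/8*x_2**3 - 45/8*x_2**2 + 71/8*x_2 + 537/8
  leading term x_2**3: no divisor's leading term divides it; move -3/8*x_2**3 to the remainder.
  leading term x_2**2: no divisor's leading term divides it; move -45/8*x_2**2 to the remainder.
  leading term x_2: no divisor's leading term divides it; move 71/8*x_2 to the remainder.
  leading term 1: no divisor's leading term divides it; move 537/8 to the remainder.
  remainder -3/8*x_2**3 - 45/8*x_2**2 + 71/8*x_2 + 537/8 ≠ 0; add h_4 = -3/8*x_2**3 - 45/8*x_2**2 + 71/8*x_2 + 537/8 to the basis.

S(f_1,f_3): lcm = x_1**2. S = -3/8*x_1*x_2**2 + 1/6*x_1*x_2 + 65/8*x_1 - 1/4*x_2 + 65/4.
  leading term x_1*x_2**2: subtract (-3/64*x_2**2)·f_1 from -3/8*x_1*x_2**2 + 1/6*x_1*x_2 + 65/8*x_1 - 1/4*x_2 + 65/4 → 1/6*x_1*x_2 + 65/8*x_1 - 9/64*x_2**4 + 3/32*x_2**3 + 195/64*x_2**2 - 1/4*x_2 + 65/4
  leading term x_1*x_2: subtract (1/48*x_2)·f_1 from 1/6*x_1*x_2 + 65/8*x_1 - 9/64*x_2**4 + 3/32*x_2**3 + 195/64*x_2**2 - 1/4*x_2 + 65/4 → 65/8*x_1 - 9/64*x_2**4 + 5/32*x_2**3 + 577/192*x_2**2 - 77/48*x_2 + 65/4
  leading term x_1: subtract (65/64)·f_1 from 65/8*x_1 - 9/64*x_2**4 + 5/32*x_2**3 + 577/192*x_2**2 - 77/48*x_2 + 65/4 → -9/64*x_2**4 + 5/32*x_2**3 + 581/96*x_2**2 - 349/96*x_2 - 3185/64
  leading term x_2**4: subtract (3/8*x_2)·h_4 from -9/64*x_2**4 + 5/32*x_2**3 + 581/96*x_2**2 - 349/96*x_2 - 3185/64 → 145/64*x_2**3 + 523/192*x_2**2 - 5531/192*x_2 - 3185/64
  leading term x_2**3: subtract (-145/24)·h_4 from 145/64*x_2**3 + 523/192*x_2**2 - 5531/192*x_2 - 3185/64 → -3001/96*x_2**2 + 397/16*x_2 + 11385/32
  leading term x_2**2: no divisor's leading term divides it; move -3001/96*x_2**2 to the remainder.
  leading term x_2: no divisor's leading term divides it; move 397/16*x_2 to the remainder.
  leading term 1: no divisor's leading term divides it; move 11385/32 to the remainder.
  remainder -3001/96*x_2**2 + 397/16*x_2 + 11385/32 ≠ 0; add h_5 = -3001/96*x_2**2 + 397/16*x_2 + 11385/32 to the basis.

S(f_2,f_3): lcm = x_1**2*x_2. S = x_1**2 + 65/12*x_1*x_2**2 - 1/2*x_1*x_2 - 59*x_1 - 1/4*x_2**2 + 65/4*x_2.
  leading term x_1**2: subtract (1/8*x_1)·f_1 from x_1**2 + 65/12*x_1*x_2**2 - 1/2*x_1*x_2 - 59*x_1 - 1/4*x_2**2 + 65/4*x_2 → 139/24*x_1*x_2**2 - 3/4*x_1*x_2 - 537/8*x_1 - 1/4*x_2**2 + 65/4*x_2
  leading term x_1*x_2**2: subtract (139/192*x_2**2)·f_1 from 139/24*x_1*x_2**2 - 3/4*x_1*x_2 - 537/8*x_1 - 1/4*x_2**2 + 65/4*x_2 → -3/4*x_1*x_2 - 537/8*x_1 + 139/64*x_2**4 - 139/96*x_2**3 - 9083/192*x_2**2 + 65/4*x_2
  leading term x_1*x_2: subtract (-3/32*x_2)·f_1 from -3/4*x_1*x_2 - 537/8*x_1 + 139/64*x_2**4 - 139/96*x_2**3 - 9083/192*x_2**2 + 65/4*x_2 → -537/8*x_1 + 139/64*x_2**4 - 83/48*x_2**3 - 9047/192*x_2**2 + 715/32*x_2
  leading term x_1: subtract (-537/64)·f_1 from -537/8*x_1 + 139/64*x_2**4 - 83/48*x_2**3 - 9047/192*x_2**2 + 715/32*x_2 → 139/64*x_2**4 - 83/48*x_2**3 - 1735/24*x_2**2 + 313/8*x_2 + 34905/64
  leading term x_2**4: subtract (-139/24*x_2)·h_4 from 139/64*x_2**4 - 83/48*x_2**3 - 1735/24*x_2**2 + 313/8*x_2 + 34905/64 → -6587/192*x_2**3 - 1337/64*x_2**2 + 27385/64*x_2 + 34905/64
  leading term x_2**3: subtract (6587/72)·h_4 from -6587/192*x_2**3 - 1337/64*x_2**2 + 27385/64*x_2 + 34905/64 → 15799/32*x_2**2 - 55303/144*x_2 - 537179/96
  leading term x_2**2: subtract (-47397/3001)·h_5 from 15799/32*x_2**2 - 55303/144*x_2 - 537179/96 → 1692589/216072*x_2 + 1692589/72024
  leading term x_2: no divisor's leading term divides it; move 1692589/216072*x_2 to the remainder.
  leading term 1: no divisor's leading term divides it; move 1692589/72024 to the remainder.
  remainder 1692589/216072*x_2 + 1692589/72024 ≠ 0; add h_6 = 1692589/216072*x_2 + 1692589/72024 to the basis.

The other S-polynomials (S(f_1,h_4), S(f_2,h_4), S(f_3,h_4), S(f_1,h_5), S(f_2,h_5), S(f_3,h_5), S(h_4,h_5), S(f_1,h_6), S(f_2,h_6), S(f_3,h_6), S(h_4,h_6), S(h_5,h_6)) all reduce to 0 modulo the current basis, so we have a Gröbner basis.
Inter-reduce: drop elements whose leading term is divisible by another's, tail-reduce, and make monic.
Reduced Gröbner basis: {x_1 + 4, x_2 + 3}.

Since the basis is lex-ordered, x_2 + 3 is univariate in x_2. Its roots are {-3}. Back-substituting each root into the other basis elements fixes the other coordinates.
  x_2 = -3: the earlier basis element becomes x_1 + 4 = 0, giving x_1 = -4 — point (-4, -3).
Substituting each solution back into the original system confirms all equations vanish.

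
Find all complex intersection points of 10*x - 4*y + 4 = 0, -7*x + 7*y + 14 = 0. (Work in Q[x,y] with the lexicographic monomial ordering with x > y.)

{(-2, -4)}

Compute a lex Gröbner basis by Buchberger's algorithm.
f_1 = 10*x - 4*y + 4, LT = x.
f_2 = -7*x + 7*y + 14, LT = x.

S(f_1,f_2): lcm = x. S = 3/5*y + 12/5.
  leading term y: no divisor's leading term divides it; move 3/5*y to the remainder.
  leading term 1: no divisor's leading term divides it; move 12/5 to the remainder.
  remainder 3/5*y + 12/5 ≠ 0; add h_3 = 3/5*y + 12/5 to the basis.

The other S-polynomials (S(f_1,h_3), S(f_2,h_3)) all reduce to 0 modulo the current basis, so we have a Gröbner basis.
Inter-reduce: drop elements whose leading term is divisible by another's, tail-reduce, and make monic.
Reduced Gröbner basis: {x + 2, y + 4}.

A lex Gröbner basis eliminates variables successively. Here y + 4 depends only on y, with roots {-4}; lifting each root through the earlier basis elements recovers the full solutions.
  y = -4: the earlier basis element becomes x + 2 = 0, giving x = -2 — point (-2, -4).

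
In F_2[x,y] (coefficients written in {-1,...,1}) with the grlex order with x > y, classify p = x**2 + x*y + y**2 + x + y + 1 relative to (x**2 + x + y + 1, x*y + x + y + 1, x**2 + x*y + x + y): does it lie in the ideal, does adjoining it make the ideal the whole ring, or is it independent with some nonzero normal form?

x**2 + x*y + y**2 + x + y + 1 lies in I (it reduces to 0).

First compute the reduced Gröbner basis of I by Buchberger's algorithm.
f_1 = x**2 + x + y + 1, LT = x**2.
f_2 = x*y + x + y + 1, LT = x*y.
f_3 = x**2 + x*y + x + y, LT = x**2.

S(f_1,f_2): lcm = x**2*y. S = x**2 + y**2 + x + y.
  reduce S modulo (f_1, f_2, f_3):
  remainder y**2 + 1 ≠ 0; add h_4 = y**2 + 1 to the basis.

S(f_1,f_3): lcm = x**2. S = x*y + 1.
  reduce S modulo (f_1, f_2, f_3, h_4):
  remainder x + y ≠ 0; add h_5 = x + y to the basis.

The other S-polynomials (S(f_2,f_3), S(f_1,h_4), S(f_2,h_4), S(f_3,h_4), S(f_1,h_5), S(f_2,h_5), S(f_3,h_5), S(h_4,h_5)) all reduce to 0 modulo the current basis, so we have a Gröbner basis.
Inter-reduce: drop elements whose leading term is divisible by another's, tail-reduce, and make monic.
Reduced Gröbner basis: {y**2 + 1, x + y}.
Label its elements g_1 = y**2 + 1, g_2 = x + y.

Reduce p = x**2 + x*y + y**2 + x + y + 1 modulo G:
  leading term x**2: subtract (x)·g_2 from x**2 + x*y + y**2 + x + y + 1 → y**2 + x + y + 1
  leading term y**2: subtract (1)·g_1 from y**2 + x + y + 1 → x + y
  leading term x: subtract (1)·g_2 from x + y → 0
  normal form = 0.
Since the normal form is 0, p ∈ I.

The remainder on division by a Gröbner basis is unique — it is the normal form.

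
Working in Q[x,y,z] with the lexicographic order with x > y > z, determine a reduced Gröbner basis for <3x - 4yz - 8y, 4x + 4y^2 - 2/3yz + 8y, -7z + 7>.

G = {x - 4y, y^2 + 35/6y, z - 1}

f_1 = 3x - 4yz - 8y, LT = x.
f_2 = 4x + 4y^2 - 2/3yz + 8y, LT = x.
f_3 = -7z + 7, LT = z.

S(f_1,f_2): lcm = x. S = -y^2 - 7/6yz - 14/3y.
  leading term y^2: no divisor's leading term divides it; move -y^2 to the remainder.
  leading term yz: subtract (1/6y)·f_3 from -7/6yz - 14/3y → -35/6y
  leading term y: no divisor's leading term divides it; move -35/6y to the remainder.
  remainder -y^2 - 35/6y ≠ 0; add g_4 = -y^2 - 35/6y to the basis.

The other S-polynomials (S(f_1,f_3), S(f_2,f_3), S(f_1,g_4), S(f_2,g_4), S(f_3,g_4)) all reduce to 0 modulo the current basis, so we have a Gröbner basis.
Inter-reduce: drop elements whose leading term is divisible by another's, tail-reduce, and make monic.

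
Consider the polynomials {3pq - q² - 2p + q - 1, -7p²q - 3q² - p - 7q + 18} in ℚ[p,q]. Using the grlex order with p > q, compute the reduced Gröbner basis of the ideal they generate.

G = {p³ + 5/7p² + 5/42q² - 107/42p + 29/21q - ⅔, q³ + 6p² + 53/21q² + 76/21p + 31/3q - 493/21, pq - ⅓q² - ⅔p + ⅓q - ⅓}

f_1 = 3pq - q² - 2p + q - 1, LT = pq.
f_2 = -7p²q - 3q² - p - 7q + 18, LT = p²q.

S(f_1,f_2): lcm = p²q. S = -⅓pq² - ⅔p² + ⅓pq - 3/7q² - 10/21p - q + 18/7.
  leading term pq²: subtract (-1/9q)·f_1 from -⅓pq² - ⅔p² + ⅓pq - 3/7q² - 10/21p - q + 18/7 → -1/9q³ - ⅔p² + 1/9pq - 20/63q² - 10/21p - 10/9q + 18/7
  leading term q³: no divisor's leading term divides it; move -1/9q³ to the remainder.
  leading term p²: no divisor's leading term divides it; move -⅔p² to the remainder.
  leading term pq: subtract (1/27)·f_1 from 1/9pq - 20/63q² - 10/21p - 10/9q + 18/7 → -53/189q² - 76/189p - 31/27q + 493/189
  leading term q²: no divisor's leading term divides it; move -53/189q² to the remainder.
  leading term p: no divisor's leading term divides it; move -76/189p to the remainder.
  leading term q: no divisor's leading term divides it; move -31/27q to the remainder.
  leading term 1: no divisor's leading term divides it; move 493/189 to the remainder.
  remainder -1/9q³ - ⅔p² - 53/189q² - 76/189p - 31/27q + 493/189 ≠ 0; add g_3 = -1/9q³ - ⅔p² - 53/189q² - 76/189p - 31/27q + 493/189 to the basis.

S(f_1,g_3): lcm = pq³. S = -⅓q⁴ - 6p³ - 67/21pq² + ⅓q³ - 76/21p² - 31/3pq - ⅓q² + 493/21p.
  leading term q⁴: subtract (3q)·g_3 from -⅓q⁴ - 6p³ - 67/21pq² + ⅓q³ - 76/21p² - 31/3pq - ⅓q² + 493/21p → -6p³ + 2p²q - 67/21pq² + 74/63q³ - 76/21p² - 575/63pq + 28/9q² + 493/21p - 493/63q
  leading term p³: no divisor's leading term divides it; move -6p³ to the remainder.
  leading term p²q: subtract (⅔p)·f_1 from 2p²q - 67/21pq² + 74/63q³ - 76/21p² - 575/63pq + 28/9q² + 493/21p - 493/63q → -53/21pq² + 74/63q³ - 16/7p² - 617/63pq + 28/9q² + 169/7p - 493/63q
  leading term pq²: subtract (-53/63q)·f_1 from -53/21pq² + 74/63q³ - 16/7p² - 617/63pq + 28/9q² + 169/7p - 493/63q → ⅓q³ - 16/7p² - 241/21pq + 83/21q² + 169/7p - 26/3q
  leading term q³: subtract (-3)·g_3 from ⅓q³ - 16/7p² - 241/21pq + 83/21q² + 169/7p - 26/3q → -30/7p² - 241/21pq + 28/9q² + 1445/63p - 109/9q + 493/63
  leading term p²: no divisor's leading term divides it; move -30/7p² to the remainder.
  leading term pq: subtract (-241/63)·f_1 from -241/21pq + 28/9q² + 1445/63p - 109/9q + 493/63 → -5/7q² + 107/7p - 58/7q + 4
  leading term q²: no divisor's leading term divides it; move -5/7q² to the remainder.
  leading term p: no divisor's leading term divides it; move 107/7p to the remainder.
  leading term q: no divisor's leading term divides it; move -58/7q to the remainder.
  leading term 1: no divisor's leading term divides it; move 4 to the remainder.
  remainder -6p³ - 30/7p² - 5/7q² + 107/7p - 58/7q + 4 ≠ 0; add g_4 = -6p³ - 30/7p² - 5/7q² + 107/7p - 58/7q + 4 to the basis.

S(f_2,g_3): lcm = p²q³. S = -6p⁴ - 53/21p²q² + 3/7q⁴ - 76/21p³ - 31/3p²q + 1/7pq² + q³ + 493/21p² - 18/7q².
  leading term p⁴: subtract (p)·g_4 from -6p⁴ - 53/21p²q² + 3/7q⁴ - 76/21p³ - 31/3p²q + 1/7pq² + q³ + 493/21p² - 18/7q² → -53/21p²q² + 3/7q⁴ + ⅔p³ - 31/3p²q + 6/7pq² + q³ + 172/21p² + 58/7pq - 18/7q² - 4p
  leading term p²q²: subtract (-53/63pq)·f_1 from -53/21p²q² + 3/7q⁴ + ⅔p³ - 31/3p²q + 6/7pq² + q³ + 172/21p² + 58/7pq - 18/7q² - 4p → -53/63pq³ + 3/7q⁴ + ⅔p³ - 757/63p²q + 107/63pq² + q³ + 172/21p² + 67/9pq - 18/7q² - 4p
  leading term pq³: subtract (-53/189q²)·f_1 from -53/63pq³ + 3/7q⁴ + ⅔p³ - 757/63p²q + 107/63pq² + q³ + 172/21p² + 67/9pq - 18/7q² - 4p → 4/27q⁴ + ⅔p³ - 757/63p²q + 215/189pq² + 242/189q³ + 172/21p² + 67/9pq - 77/27q² - 4p
  leading term q⁴: subtract (-4/3q)·g_3 from 4/27q⁴ + ⅔p³ - 757/63p²q + 215/189pq² + 242/189q³ + 172/21p² + 67/9pq - 77/27q² - 4p → ⅔p³ - 271/21p²q + 215/189pq² + 514/567q³ + 172/21p² + 3917/567pq - 355/81q² - 4p + 1972/567q
  leading term p³: subtract (-1/9)·g_4 from ⅔p³ - 271/21p²q + 215/189pq² + 514/567q³ + 172/21p² + 3917/567pq - 355/81q² - 4p + 1972/567q → -271/21p²q + 215/189pq² + 514/567q³ + 54/7p² + 3917/567pq - 2530/567q² - 145/63p + 1450/567q + 4/9
  leading term p²q: subtract (-271/63p)·f_1 from -271/21p²q + 215/189pq² + 514/567q³ + 54/7p² + 3917/567pq - 2530/567q² - 145/63p + 1450/567q + 4/9 → -598/189pq² + 514/567q³ - 8/9p² + 908/81pq - 2530/567q² - 416/63p + 1450/567q + 4/9
  leading term pq²: subtract (-598/567q)·f_1 from -598/189pq² + 514/567q³ - 8/9p² + 908/81pq - 2530/567q² - 416/63p + 1450/567q + 4/9 → -4/27q³ - 8/9p² + 1720/189pq - 92/27q² - 416/63p + 284/189q + 4/9
  leading term q³: subtract (4/3)·g_3 from -4/27q³ - 8/9p² + 1720/189pq - 92/27q² - 416/63p + 284/189q + 4/9 → 1720/189pq - 1720/567q² - 3440/567p + 1720/567q - 1720/567
  leading term pq: subtract (1720/567)·f_1 from 1720/189pq - 1720/567q² - 3440/567p + 1720/567q - 1720/567 → 0
  remainder 0.

S(f_1,g_4): lcm = p³q. S = -⅓p²q² - ⅔p³ - 8/21p²q - 5/42q³ - ⅓p² + 107/42pq - 29/21q² + ⅔q.
  leading term p²q²: subtract (-1/9pq)·f_1 from -⅓p²q² - ⅔p³ - 8/21p²q - 5/42q³ - ⅓p² + 107/42pq - 29/21q² + ⅔q → -1/9pq³ - ⅔p³ - 38/63p²q + 1/9pq² - 5/42q³ - ⅓p² + 307/126pq - 29/21q² + ⅔q
  leading term pq³: subtract (-1/27q²)·f_1 from -1/9pq³ - ⅔p³ - 38/63p²q + 1/9pq² - 5/42q³ - ⅓p² + 307/126pq - 29/21q² + ⅔q → -1/27q⁴ - ⅔p³ - 38/63p²q + 1/27pq² - 31/378q³ - ⅓p² + 307/126pq - 268/189q² + ⅔q
  leading term q⁴: subtract (⅓q)·g_3 from -1/27q⁴ - ⅔p³ - 38/63p²q + 1/27pq² - 31/378q³ - ⅓p² + 307/126pq - 268/189q² + ⅔q → -⅔p³ - 8/21p²q + 1/27pq² + 13/1134q³ - ⅓p² + 2915/1134pq - 587/567q² - 115/567q
  leading term p³: subtract (1/9)·g_4 from -⅔p³ - 8/21p²q + 1/27pq² + 13/1134q³ - ⅓p² + 2915/1134pq - 587/567q² - 115/567q → -8/21p²q + 1/27pq² + 13/1134q³ + 1/7p² + 2915/1134pq - 542/567q² - 107/63p + 407/567q - 4/9
  leading term p²q: subtract (-8/63p)·f_1 from -8/21p²q + 1/27pq² + 13/1134q³ + 1/7p² + 2915/1134pq - 542/567q² - 107/63p + 407/567q - 4/9 → -17/189pq² + 13/1134q³ - 1/9p² + 437/162pq - 542/567q² - 115/63p + 407/567q - 4/9
  leading term pq²: subtract (-17/567q)·f_1 from -17/189pq² + 13/1134q³ - 1/9p² + 437/162pq - 542/567q² - 115/63p + 407/567q - 4/9 → -1/54q³ - 1/9p² + 997/378pq - 25/27q² - 115/63p + 130/189q - 4/9
  leading term q³: subtract (⅙)·g_3 from -1/54q³ - 1/9p² + 997/378pq - 25/27q² - 115/63p + 130/189q - 4/9 → 997/378pq - 997/1134q² - 997/567p + 997/1134q - 997/1134
  leading term pq: subtract (997/1134)·f_1 from 997/378pq - 997/1134q² - 997/567p + 997/1134q - 997/1134 → 0
  remainder 0.

S(f_2,g_4): lcm = p³q. S = -5/7p²q + 3/7pq² - 5/42q³ + 1/7p² + 149/42pq - 29/21q² - 18/7p + ⅔q.
  leading term p²q: subtract (-5/21p)·f_1 from -5/7p²q + 3/7pq² - 5/42q³ + 1/7p² + 149/42pq - 29/21q² - 18/7p + ⅔q → 4/21pq² - 5/42q³ - ⅓p² + 53/14pq - 29/21q² - 59/21p + ⅔q
  leading term pq²: subtract (4/63q)·f_1 from 4/21pq² - 5/42q³ - ⅓p² + 53/14pq - 29/21q² - 59/21p + ⅔q → -1/18q³ - ⅓p² + 493/126pq - 13/9q² - 59/21p + 46/63q
  leading term q³: subtract (½)·g_3 from -1/18q³ - ⅓p² + 493/126pq - 13/9q² - 59/21p + 46/63q → 493/126pq - 493/378q² - 493/189p + 493/378q - 493/378
  leading term pq: subtract (493/378)·f_1 from 493/126pq - 493/378q² - 493/189p + 493/378q - 493/378 → 0
  remainder 0.

S(g_3,g_4): leading monomials are coprime, so the S-polynomial reduces to 0 (Buchberger's first criterion).
Every S-polynomial of the final basis reduces to 0, so we have a Gröbner basis.
Inter-reduce: drop elements whose leading term is divisible by another's, tail-reduce, and make monic.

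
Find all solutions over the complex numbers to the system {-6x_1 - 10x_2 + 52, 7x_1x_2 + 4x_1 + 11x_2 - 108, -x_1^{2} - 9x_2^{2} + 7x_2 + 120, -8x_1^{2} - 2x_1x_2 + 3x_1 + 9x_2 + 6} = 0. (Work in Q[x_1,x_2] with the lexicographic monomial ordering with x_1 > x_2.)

Compute a lex Gröbner basis by Buchberger's algorithm.
f_1 = -6x_1 - 10x_2 + 52, LT = x_1.
f_2 = 7x_1x_2 + 4x_1 + 11x_2 - 108, LT = x_1x_2.
f_3 = -x_1^{2} - 9x_2^{2} + 7x_2 + 120, LT = x_1^{2}.
f_4 = -8x_1^{2} - 2x_1x_2 + 3x_1 + 9x_2 + 6, LT = x_1^{2}.

S(f_1,f_2): lcm = x_1x_2. S = -\tfrac{4}{7}x_1 + \tfrac{5}{3}x_2^{2} - \tfrac{215}{21}x_2 + \tfrac{108}{7}.
  leading term x_1: subtract (\tfrac{2}{21})·f_1 from -\tfrac{4}{7}x_1 + \tfrac{5}{3}x_2^{2} - \tfrac{215}{21}x_2 + \tfrac{108}{7} → \tfrac{5}{3}x_2^{2} - \tfrac{65}{7}x_2 + \tfrac{220}{21}
  leading term x_2^{2}: no divisor's leading term divides it; move \tfrac{5}{3}x_2^{2} to the remainder.
  leading term x_2: no divisor's leading term divides it; move -\tfrac{65}{7}x_2 to the remainder.
  leading term 1: no divisor's leading term divides it; move \tfrac{220}{21} to the remainder.
  remainder \tfrac{5}{3}x_2^{2} - \tfrac{65}{7}x_2 + \tfrac{220}{21} ≠ 0; add h_5 = \tfrac{5}{3}x_2^{2} - \tfrac{65}{7}x_2 + \tfrac{220}{21} to the basis.

S(f_1,f_3): lcm = x_1^{2}. S = \tfrac{5}{3}x_1x_2 - \tfrac{26}{3}x_1 - 9x_2^{2} + 7x_2 + 120.
  leading term x_1x_2: subtract (-\tfrac{5}{18}x_2)·f_1 from \tfrac{5}{3}x_1x_2 - \tfrac{26}{3}x_1 - 9x_2^{2} + 7x_2 + 120 → -\tfrac{26}{3}x_1 - \tfrac{106}{9}x_2^{2} + \tfrac{193}{9}x_2 + 120
  leading term x_1: subtract (\tfrac{13}{9})·f_1 from -\tfrac{26}{3}x_1 - \tfrac{106}{9}x_2^{2} + \tfrac{193}{9}x_2 + 120 → -\tfrac{106}{9}x_2^{2} + \tfrac{323}{9}x_2 + \tfrac{404}{9}
  leading term x_2^{2}: subtract (-\tfrac{106}{15})·h_5 from -\tfrac{106}{9}x_2^{2} + \tfrac{323}{9}x_2 + \tfrac{404}{9} → -\tfrac{1873}{63}x_2 + \tfrac{7492}{63}
  leading term x_2: no divisor's leading term divides it; move -\tfrac{1873}{63}x_2 to the remainder.
  leading term 1: no divisor's leading term divides it; move \tfrac{7492}{63} to the remainder.
  remainder -\tfrac{1873}{63}x_2 + \tfrac{7492}{63} ≠ 0; add h_6 = -\tfrac{1873}{63}x_2 + \tfrac{7492}{63} to the basis.

The other S-polynomials (S(f_1,f_4), S(f_2,f_3), S(f_2,f_4), S(f_3,f_4), S(f_1,h_5), S(f_2,h_5), S(f_3,h_5), S(f_4,h_5), S(f_1,h_6), S(f_2,h_6), S(f_3,h_6), S(f_4,h_6), S(h_5,h_6)) all reduce to 0 modulo the current basis, so we have a Gröbner basis.
Inter-reduce: drop elements whose leading term is divisible by another's, tail-reduce, and make monic.
Reduced Gröbner basis: {x_1 - 2, x_2 - 4}.

Elimination: the polynomial x_2 - 4 lies in the elimination ideal for x_2, so x_2 ∈ {4}. For each such x_2, the remaining basis elements (now univariate) give the rest of the solution.
  x_2 = 4: the earlier basis element becomes x_1 - 2 = 0, giving x_1 = 2 — point (2, 4).
Substituting each solution back into the original system confirms all equations vanish.
A lex Gröbner basis triangularizes the system, enabling back-substitution.

{(2, 4)}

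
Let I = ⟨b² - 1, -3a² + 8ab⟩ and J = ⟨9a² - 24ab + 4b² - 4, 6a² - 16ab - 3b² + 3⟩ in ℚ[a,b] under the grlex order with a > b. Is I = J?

Two ideals are equal iff their reduced Gröbner bases coincide (the reduced basis is unique for a fixed ordering).
Buchberger on the first generating set:
f_1 = b² - 1, LT = b².
f_2 = -3a² + 8ab, LT = a².

The S-polynomials (S(f_1,f_2)) all reduce to 0 modulo the current basis, so we have a Gröbner basis.
Inter-reduce: drop elements whose leading term is divisible by another's, tail-reduce, and make monic.
Reduced Gröbner basis: {a² - 8/3ab, b² - 1}.

Buchberger on the second generating set:
h_1 = 9a² - 24ab + 4b² - 4, LT = a².
h_2 = 6a² - 16ab - 3b² + 3, LT = a².

S(h_1,h_2): lcm = a². S = 17/18b² - 17/18.
  leading term b²: no divisor's leading term divides it; move 17/18b² to the remainder.
  leading term 1: no divisor's leading term divides it; move -17/18 to the remainder.
  remainder 17/18b² - 17/18 ≠ 0; add k_3 = 17/18b² - 17/18 to the basis.

The other S-polynomials (S(h_1,k_3), S(h_2,k_3)) all reduce to 0 modulo the current basis, so we have a Gröbner basis.
Inter-reduce: drop elements whose leading term is divisible by another's, tail-reduce, and make monic.
Reduced Gröbner basis: {a² - 8/3ab, b² - 1}.

These coincide, so the ideals are equal.

Yes, the ideals are equal.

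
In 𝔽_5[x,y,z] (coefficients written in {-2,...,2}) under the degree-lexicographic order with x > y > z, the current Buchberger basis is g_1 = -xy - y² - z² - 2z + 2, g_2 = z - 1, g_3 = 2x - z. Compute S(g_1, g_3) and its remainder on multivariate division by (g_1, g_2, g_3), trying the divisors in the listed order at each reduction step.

lcm(LM(g_1), LM(g_3)) = xy.
S = (lcm/LT(g_1))·g_1 − (lcm/LT(g_3))·g_3 = y² - 2yz + z² + 2z - 2.
Reduce S modulo (g_1, g_2, g_3) in that order:
  leading term y²: no divisor's leading term divides it; move y² to the remainder.
  leading term yz: subtract (-2y)·g_2 from -2yz + z² + 2z - 2 → z² - 2y + 2z - 2
  leading term z²: subtract (z)·g_2 from z² - 2y + 2z - 2 → -2y - 2z - 2
  leading term y: no divisor's leading term divides it; move -2y to the remainder.
  leading term z: subtract (-2)·g_2 from -2z - 2 → 1
  leading term 1: no divisor's leading term divides it; move 1 to the remainder.
The remainder y² - 2y + 1 is nonzero, so it would be added as the next basis element.
An S-polynomial is built so that the two leading terms cancel; whether anything survives reduction is exactly the Gröbner-basis criterion.

S(g_1, g_3) = y² - 2yz + z² + 2z - 2; remainder on division = y² - 2y + 1.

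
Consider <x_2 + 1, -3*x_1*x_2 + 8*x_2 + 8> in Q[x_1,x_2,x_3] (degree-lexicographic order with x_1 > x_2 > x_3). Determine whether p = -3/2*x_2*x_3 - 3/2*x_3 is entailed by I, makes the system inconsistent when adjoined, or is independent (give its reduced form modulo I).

-3/2*x_2*x_3 - 3/2*x_3 lies in I (it reduces to 0).

First compute the reduced Gröbner basis of I by Buchberger's algorithm.
f_1 = x_2 + 1, LT = x_2.
f_2 = -3*x_1*x_2 + 8*x_2 + 8, LT = x_1*x_2.

S(f_1,f_2): lcm = x_1*x_2. S = x_1 + 8/3*x_2 + 8/3.
  leading term x_1: no divisor's leading term divides it; move x_1 to the remainder.
  leading term x_2: subtract (8/3)·f_1 from 8/3*x_2 + 8/3 → 0
  remainder x_1 ≠ 0; add h_3 = x_1 to the basis.

The other S-polynomials (S(f_1,h_3), S(f_2,h_3)) all reduce to 0 modulo the current basis, so we have a Gröbner basis.
Inter-reduce: drop elements whose leading term is divisible by another's, tail-reduce, and make monic.
Reduced Gröbner basis: {x_1, x_2 + 1}.
Label its elements g_1 = x_1, g_2 = x_2 + 1.

Reduce p = -3/2*x_2*x_3 - 3/2*x_3 modulo G:
  leading term x_2*x_3: subtract (-3/2*x_3)·g_2 from -3/2*x_2*x_3 - 3/2*x_3 → 0
  normal form = 0.
Since the normal form is 0, p ∈ I.

The remainder on division by a Gröbner basis is unique — it is the normal form.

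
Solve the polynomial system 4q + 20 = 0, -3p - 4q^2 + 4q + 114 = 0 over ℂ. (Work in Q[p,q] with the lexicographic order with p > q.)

{(-2, -5)}

Compute a lex Gröbner basis by Buchberger's algorithm.
f_1 = 4q + 20, LT = q.
f_2 = -3p - 4q^2 + 4q + 114, LT = p.

S(f_1,f_2): leading monomials are coprime, so the S-polynomial reduces to 0 (Buchberger's first criterion).
Every S-polynomial of the final basis reduces to 0, so we have a Gröbner basis.
Inter-reduce: drop elements whose leading term is divisible by another's, tail-reduce, and make monic.
Reduced Gröbner basis: {p + 2, q + 5}.

From the last basis element, q + 5 = 0, so q takes values in {-5}. Each choice, substituted upward through the basis, yields the corresponding point(s) of the solution set.
  q = -5: the earlier basis element becomes p + 2 = 0, giving p = -2 — point (-2, -5).
Each listed point satisfies every original equation (direct substitution).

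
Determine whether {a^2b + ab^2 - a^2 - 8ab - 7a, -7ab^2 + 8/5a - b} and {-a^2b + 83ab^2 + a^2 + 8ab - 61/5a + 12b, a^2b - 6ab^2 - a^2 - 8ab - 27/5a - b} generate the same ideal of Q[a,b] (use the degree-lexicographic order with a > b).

Since reduced Gröbner bases are canonical representatives of ideals under a given ordering, it suffices to compute and compare them.
Buchberger on the first generating set:
f_1 = a^2b + ab^2 - a^2 - 8ab - 7a, LT = a^2b.
f_2 = -7ab^2 + 8/5a - b, LT = ab^2.

S(f_1,f_2): lcm = a^2b^2. S = ab^3 - a^2b - 8ab^2 + 8/35a^2 - 50/7ab.
  leading term ab^3: subtract (-1/7b)·f_2 from ab^3 - a^2b - 8ab^2 + 8/35a^2 - 50/7ab → -a^2b - 8ab^2 + 8/35a^2 - 242/35ab - 1/7b^2
  leading term a^2b: subtract (-1)·f_1 from -a^2b - 8ab^2 + 8/35a^2 - 242/35ab - 1/7b^2 → -7ab^2 - 27/35a^2 - 522/35ab - 1/7b^2 - 7a
  leading term ab^2: subtract (1)·f_2 from -7ab^2 - 27/35a^2 - 522/35ab - 1/7b^2 - 7a → -27/35a^2 - 522/35ab - 1/7b^2 - 43/5a + b
  leading term a^2: no divisor's leading term divides it; move -27/35a^2 to the remainder.
  leading term ab: no divisor's leading term divides it; move -522/35ab to the remainder.
  leading term b^2: no divisor's leading term divides it; move -1/7b^2 to the remainder.
  leading term a: no divisor's leading term divides it; move -43/5a to the remainder.
  leading term b: no divisor's leading term divides it; move b to the remainder.
  remainder -27/35a^2 - 522/35ab - 1/7b^2 - 43/5a + b ≠ 0; add g_3 = -27/35a^2 - 522/35ab - 1/7b^2 - 43/5a + b to the basis.

S(f_1,g_3): lcm = a^2b. S = -55/3ab^2 - 5/27b^3 - a^2 - 517/27ab + 35/27b^2 - 7a.
  leading term ab^2: subtract (55/21)·f_2 from -55/3ab^2 - 5/27b^3 - a^2 - 517/27ab + 35/27b^2 - 7a → -5/27b^3 - a^2 - 517/27ab + 35/27b^2 - 235/21a + 55/21b
  leading term b^3: no divisor's leading term divides it; move -5/27b^3 to the remainder.
  leading term a^2: subtract (35/27)·g_3 from -a^2 - 517/27ab + 35/27b^2 - 235/21a + 55/21b → 5/27ab + 40/27b^2 - 8/189a + 250/189b
  leading term ab: no divisor's leading term divides it; move 5/27ab to the remainder.
  leading term b^2: no divisor's leading term divides it; move 40/27b^2 to the remainder.
  leading term a: no divisor's leading term divides it; move -8/189a to the remainder.
  leading term b: no divisor's leading term divides it; move 250/189b to the remainder.
  remainder -5/27b^3 + 5/27ab + 40/27b^2 - 8/189a + 250/189b ≠ 0; add g_4 = -5/27b^3 + 5/27ab + 40/27b^2 - 8/189a + 250/189b to the basis.

The other S-polynomials (S(f_2,g_3), S(f_1,g_4), S(f_2,g_4), S(g_3,g_4)) all reduce to 0 modulo the current basis, so we have a Gröbner basis.
Inter-reduce: drop elements whose leading term is divisible by another's, tail-reduce, and make monic.
Reduced Gröbner basis: {ab^2 - 8/35a + 1/7b, b^3 - ab - 8b^2 + 8/35a - 50/7b, a^2 + 58/3ab + 5/27b^2 + 301/27a - 35/27b}.

Buchberger on the second generating set:
h_1 = -a^2b + 83ab^2 + a^2 + 8ab - 61/5a + 12b, LT = a^2b.
h_2 = a^2b - 6ab^2 - a^2 - 8ab - 27/5a - b, LT = a^2b.

S(h_1,h_2): lcm = a^2b. S = -77ab^2 + 88/5a - 11b.
  leading term ab^2: no divisor's leading term divides it; move -77ab^2 to the remainder.
  leading term a: no divisor's leading term divides it; move 88/5a to the remainder.
  leading term b: no divisor's leading term divides it; move -11b to the remainder.
  remainder -77ab^2 + 88/5a - 11b ≠ 0; add k_3 = -77ab^2 + 88/5a - 11b to the basis.

S(h_1,k_3): lcm = a^2b^2. S = -83ab^3 - a^2b - 8ab^2 + 8/35a^2 + 422/35ab - 12b^2.
  leading term ab^3: subtract (83/77b)·k_3 from -83ab^3 - a^2b - 8ab^2 + 8/35a^2 + 422/35ab - 12b^2 → -a^2b - 8ab^2 + 8/35a^2 - 242/35ab - 1/7b^2
  leading term a^2b: subtract (1)·h_1 from -a^2b - 8ab^2 + 8/35a^2 - 242/35ab - 1/7b^2 → -91ab^2 - 27/35a^2 - 522/35ab - 1/7b^2 + 61/5a - 12b
  leading term ab^2: subtract (13/11)·k_3 from -91ab^2 - 27/35a^2 - 522/35ab - 1/7b^2 + 61/5a - 12b → -27/35a^2 - 522/35ab - 1/7b^2 - 43/5a + b
  leading term a^2: no divisor's leading term divides it; move -27/35a^2 to the remainder.
  leading term ab: no divisor's leading term divides it; move -522/35ab to the remainder.
  leading term b^2: no divisor's leading term divides it; move -1/7b^2 to the remainder.
  leading term a: no divisor's leading term divides it; move -43/5a to the remainder.
  leading term b: no divisor's leading term divides it; move b to the remainder.
  remainder -27/35a^2 - 522/35ab - 1/7b^2 - 43/5a + b ≠ 0; add k_4 = -27/35a^2 - 522/35ab - 1/7b^2 - 43/5a + b to the basis.

S(h_1,k_4): lcm = a^2b. S = -307/3ab^2 - 5/27b^3 - a^2 - 517/27ab + 35/27b^2 + 61/5a - 12b.
  leading term ab^2: subtract (307/231)·k_3 from -307/3ab^2 - 5/27b^3 - a^2 - 517/27ab + 35/27b^2 + 61/5a - 12b → -5/27b^3 - a^2 - 517/27ab + 35/27b^2 - 235/21a + 55/21b
  leading term b^3: no divisor's leading term divides it; move -5/27b^3 to the remainder.
  leading term a^2: subtract (35/27)·k_4 from -a^2 - 517/27ab + 35/27b^2 - 235/21a + 55/21b → 5/27ab + 40/27b^2 - 8/189a + 250/189b
  leading term ab: no divisor's leading term divides it; move 5/27ab to the remainder.
  leading term b^2: no divisor's leading term divides it; move 40/27b^2 to the remainder.
  leading term a: no divisor's leading term divides it; move -8/189a to the remainder.
  leading term b: no divisor's leading term divides it; move 250/189b to the remainder.
  remainder -5/27b^3 + 5/27ab + 40/27b^2 - 8/189a + 250/189b ≠ 0; add k_5 = -5/27b^3 + 5/27ab + 40/27b^2 - 8/189a + 250/189b to the basis.

The other S-polynomials (S(h_2,k_3), S(h_2,k_4), S(k_3,k_4), S(h_1,k_5), S(h_2,k_5), S(k_3,k_5), S(k_4,k_5)) all reduce to 0 modulo the current basis, so we have a Gröbner basis.
Inter-reduce: drop elements whose leading term is divisible by another's, tail-reduce, and make monic.
Reduced Gröbner basis: {ab^2 - 8/35a + 1/7b, b^3 - ab - 8b^2 + 8/35a - 50/7b, a^2 + 58/3ab + 5/27b^2 + 301/27a - 35/27b}.

The two bases agree; hence the ideals are identical.

Yes, the ideals are equal.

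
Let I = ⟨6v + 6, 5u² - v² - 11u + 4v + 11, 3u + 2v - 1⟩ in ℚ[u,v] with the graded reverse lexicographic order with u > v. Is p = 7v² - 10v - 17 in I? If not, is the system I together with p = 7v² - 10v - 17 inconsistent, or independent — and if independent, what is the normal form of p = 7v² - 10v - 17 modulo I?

First compute the reduced Gröbner basis of I by Buchberger's algorithm.
f_1 = 6v + 6, LT = v.
f_2 = 5u² - v² - 11u + 4v + 11, LT = u².
f_3 = 3u + 2v - 1, LT = u.

The S-polynomials (S(f_1,f_2), S(f_1,f_3), S(f_2,f_3)) all reduce to 0 modulo the current basis, so we have a Gröbner basis.
Inter-reduce: drop elements whose leading term is divisible by another's, tail-reduce, and make monic.
Reduced Gröbner basis: {u - 1, v + 1}.
Label its elements g_1 = u - 1, g_2 = v + 1.

Reduce p = 7v² - 10v - 17 modulo G:
  leading term v²: subtract (7v)·g_2 from 7v² - 10v - 17 → -17v - 17
  leading term v: subtract (-17)·g_2 from -17v - 17 → 0
  normal form = 0.
Since the normal form is 0, p ∈ I.

7v² - 10v - 17 lies in I (it reduces to 0).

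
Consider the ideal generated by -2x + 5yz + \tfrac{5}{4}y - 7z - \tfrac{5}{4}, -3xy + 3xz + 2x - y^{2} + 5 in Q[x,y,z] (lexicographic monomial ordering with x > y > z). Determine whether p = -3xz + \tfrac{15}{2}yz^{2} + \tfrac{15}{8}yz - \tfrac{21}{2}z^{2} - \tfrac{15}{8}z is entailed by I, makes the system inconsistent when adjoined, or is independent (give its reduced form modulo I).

-3xz + \tfrac{15}{2}yz^{2} + \tfrac{15}{8}yz - \tfrac{21}{2}z^{2} - \tfrac{15}{8}z lies in I (it reduces to 0).

First compute the reduced Gröbner basis of I by Buchberger's algorithm.
f_1 = -2x + 5yz + \tfrac{5}{4}y - 7z - \tfrac{5}{4}, LT = x.
f_2 = -3xy + 3xz + 2x - y^{2} + 5, LT = xy.

S(f_1,f_2): lcm = xy. S = xz + \tfrac{2}{3}x - \tfrac{5}{2}y^{2}z - \tfrac{23}{24}y^{2} + \tfrac{7}{2}yz + \tfrac{5}{8}y + \tfrac{5}{3}.
  reduce S modulo (f_1, f_2):
  remainder -\tfrac{5}{2}y^{2}z - \tfrac{23}{24}y^{2} + \tfrac{5}{2}yz^{2} + \tfrac{139}{24}yz + \tfrac{25}{24}y - \tfrac{7}{2}z^{2} - \tfrac{71}{24}z + \tfrac{5}{4} ≠ 0; add h_3 = -\tfrac{5}{2}y^{2}z - \tfrac{23}{24}y^{2} + \tfrac{5}{2}yz^{2} + \tfrac{139}{24}yz + \tfrac{25}{24}y - \tfrac{7}{2}z^{2} - \tfrac{71}{24}z + \tfrac{5}{4} to the basis.

The other S-polynomials (S(f_1,h_3), S(f_2,h_3)) all reduce to 0 modulo the current basis, so we have a Gröbner basis.
Inter-reduce: drop elements whose leading term is divisible by another's, tail-reduce, and make monic.
Reduced Gröbner basis: {x - \tfrac{5}{2}yz - \tfrac{5}{8}y + \tfrac{7}{2}z + \tfrac{5}{8}, y^{2}z + \tfrac{23}{60}y^{2} - yz^{2} - \tfrac{139}{60}yz - \tfrac{5}{12}y + \tfrac{7}{5}z^{2} + \tfrac{71}{60}z - \tfrac{1}{2}}.
Label its elements g_1 = x - \tfrac{5}{2}yz - \tfrac{5}{8}y + \tfrac{7}{2}z + \tfrac{5}{8}, g_2 = y^{2}z + \tfrac{23}{60}y^{2} - yz^{2} - \tfrac{139}{60}yz - \tfrac{5}{12}y + \tfrac{7}{5}z^{2} + \tfrac{71}{60}z - \tfrac{1}{2}.

Reduce p = -3xz + \tfrac{15}{2}yz^{2} + \tfrac{15}{8}yz - \tfrac{21}{2}z^{2} - \tfrac{15}{8}z modulo G:
  leading term xz: subtract (-3z)·g_1 from -3xz + \tfrac{15}{2}yz^{2} + \tfrac{15}{8}yz - \tfrac{21}{2}z^{2} - \tfrac{15}{8}z → 0
  normal form = 0.
Since the normal form is 0, p ∈ I.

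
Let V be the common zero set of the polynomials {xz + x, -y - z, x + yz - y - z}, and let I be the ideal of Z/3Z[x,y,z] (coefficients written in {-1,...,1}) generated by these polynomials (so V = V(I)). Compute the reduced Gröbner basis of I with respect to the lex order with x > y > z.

G = {x - z^2, y + z, z^3 + z^2}

f_1 = xz + x, LT = xz.
f_2 = -y - z, LT = y.
f_3 = x + yz - y - z, LT = x.

S(f_1,f_2): leading monomials are coprime, so the S-polynomial reduces to 0 (Buchberger's first criterion).
S(f_1,f_3): lcm = xz. S = x - yz^2 + yz + z^2.
  leading term x: subtract (1)·f_3 from x - yz^2 + yz + z^2 → -yz^2 + y + z^2 + z
  leading term yz^2: subtract (z^2)·f_2 from -yz^2 + y + z^2 + z → y + z^3 + z^2 + z
  leading term y: subtract (-1)·f_2 from y + z^3 + z^2 + z → z^3 + z^2
  leading term z^3: no divisor's leading term divides it; move z^3 to the remainder.
  leading term z^2: no divisor's leading term divides it; move z^2 to the remainder.
  remainder z^3 + z^2 ≠ 0; add g_4 = z^3 + z^2 to the basis.

S(f_2,f_3): leading monomials are coprime, so the S-polynomial reduces to 0 (Buchberger's first criterion).
S(f_1,g_4): lcm = xz^3. S = 0.
  remainder 0.

S(f_2,g_4): leading monomials are coprime, so the S-polynomial reduces to 0 (Buchberger's first criterion).
S(f_3,g_4): leading monomials are coprime, so the S-polynomial reduces to 0 (Buchberger's first criterion).
Every S-polynomial of the final basis reduces to 0, so we have a Gröbner basis.
Inter-reduce: drop elements whose leading term is divisible by another's, tail-reduce, and make monic.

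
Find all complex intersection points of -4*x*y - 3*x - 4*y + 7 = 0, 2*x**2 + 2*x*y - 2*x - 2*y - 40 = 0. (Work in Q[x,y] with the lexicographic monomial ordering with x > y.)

{(-3, -2), (15/8 - sqrt(689)/8, -29/8 - sqrt(689)/8), (15/8 + sqrt(689)/8, -29/8 + sqrt(689)/8)}

Compute a lex Gröbner basis by Buchberger's algorithm.
f_1 = -4*x*y - 3*x - 4*y + 7, LT = x*y.
f_2 = 2*x**2 + 2*x*y - 2*x - 2*y - 40, LT = x**2.

S(f_1,f_2): lcm = x**2*y. S = 3/4*x**2 - x*y**2 + 2*x*y - 7/4*x + y**2 + 20*y.
  leading term x**2: subtract (3/8)·f_2 from 3/4*x**2 - x*y**2 + 2*x*y - 7/4*x + y**2 + 20*y → -x*y**2 + 5/4*x*y - x + y**2 + 83/4*y + 15
  leading term x*y**2: subtract (1/4*y)·f_1 from -x*y**2 + 5/4*x*y - x + y**2 + 83/4*y + 15 → 2*x*y - x + 2*y**2 + 19*y + 15
  leading term x*y: subtract (-1/2)·f_1 from 2*x*y - x + 2*y**2 + 19*y + 15 → -5/2*x + 2*y**2 + 17*y + 37/2
  leading term x: no divisor's leading term divides it; move -5/2*x to the remainder.
  leading term y**2: no divisor's leading term divides it; move 2*y**2 to the remainder.
  leading term y: no divisor's leading term divides it; move 17*y to the remainder.
  leading term 1: no divisor's leading term divides it; move 37/2 to the remainder.
  remainder -5/2*x + 2*y**2 + 17*y + 37/2 ≠ 0; add h_3 = -5/2*x + 2*y**2 + 17*y + 37/2 to the basis.

S(f_1,h_3): lcm = x*y. S = 3/4*x + 4/5*y**3 + 34/5*y**2 + 42/5*y - 7/4.
  leading term x: subtract (-3/10)·h_3 from 3/4*x + 4/5*y**3 + 34/5*y**2 + 42/5*y - 7/4 → 4/5*y**3 + 37/5*y**2 + 27/2*y + 19/5
  leading term y**3: no divisor's leading term divides it; move 4/5*y**3 to the remainder.
  leading term y**2: no divisor's leading term divides it; move 37/5*y**2 to the remainder.
  leading term y: no divisor's leading term divides it; move 27/2*y to the remainder.
  leading term 1: no divisor's leading term divides it; move 19/5 to the remainder.
  remainder 4/5*y**3 + 37/5*y**2 + 27/2*y + 19/5 ≠ 0; add h_4 = 4/5*y**3 + 37/5*y**2 + 27/2*y + 19/5 to the basis.

S(f_2,h_3): lcm = x**2. S = 4/5*x*y**2 + 39/5*x*y + 32/5*x - y - 20.
  leading term x*y**2: subtract (-1/5*y)·f_1 from 4/5*x*y**2 + 39/5*x*y + 32/5*x - y - 20 → 36/5*x*y + 32/5*x - 4/5*y**2 + 2/5*y - 20
  leading term x*y: subtract (-9/5)·f_1 from 36/5*x*y + 32/5*x - 4/5*y**2 + 2/5*y - 20 → x - 4/5*y**2 - 34/5*y - 37/5
  leading term x: subtract (-2/5)·h_3 from x - 4/5*y**2 - 34/5*y - 37/5 → 0
  remainder 0.

S(f_1,h_4): lcm = x*y**3. S = -17/2*x*y**2 - 135/8*x*y - 19/4*x + y**3 - 7/4*y**2.
  leading term x*y**2: subtract (17/8*y)·f_1 from -17/2*x*y**2 - 135/8*x*y - 19/4*x + y**3 - 7/4*y**2 → -21/2*x*y - 19/4*x + y**3 + 27/4*y**2 - 119/8*y
  leading term x*y: subtract (21/8)·f_1 from -21/2*x*y - 19/4*x + y**3 + 27/4*y**2 - 119/8*y → 25/8*x + y**3 + 27/4*y**2 - 35/8*y - 147/8
  leading term x: subtract (-5/4)·h_3 from 25/8*x + y**3 + 27/4*y**2 - 35/8*y - 147/8 → y**3 + 37/4*y**2 + 135/8*y + 19/4
  leading term y**3: subtract (5/4)·h_4 from y**3 + 37/4*y**2 + 135/8*y + 19/4 → 0
  remainder 0.

S(f_2,h_4): leading monomials are coprime, so the S-polynomial reduces to 0 (Buchberger's first criterion).
S(h_3,h_4): leading monomials are coprime, so the S-polynomial reduces to 0 (Buchberger's first criterion).
Every S-polynomial of the final basis reduces to 0, so we have a Gröbner basis.
Inter-reduce: drop elements whose leading term is divisible by another's, tail-reduce, and make monic.
Reduced Gröbner basis: {x - 4/5*y**2 - 34/5*y - 37/5, y**3 + 37/4*y**2 + 135/8*y + 19/4}.

A lex Gröbner basis eliminates variables successively. Here y**3 + 37/4*y**2 + 135/8*y + 19/4 depends only on y, with roots {-2, -29/8 - sqrt(689)/8, -29/8 + sqrt(689)/8}; lifting each root through the earlier basis elements recovers the full solutions.
  y = -2: the earlier basis element becomes x + 3 = 0, giving x = -3 — point (-3, -2).
  y = -29/8 - sqrt(689)/8: the earlier basis element becomes x - 15/8 + sqrt(689)/8 = 0, giving x = 15/8 - sqrt(689)/8 — point (15/8 - sqrt(689)/8, -29/8 - sqrt(689)/8).
  y = -29/8 + sqrt(689)/8: the earlier basis element becomes x - sqrt(689)/8 - 15/8 = 0, giving x = 15/8 + sqrt(689)/8 — point (15/8 + sqrt(689)/8, -29/8 + sqrt(689)/8).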